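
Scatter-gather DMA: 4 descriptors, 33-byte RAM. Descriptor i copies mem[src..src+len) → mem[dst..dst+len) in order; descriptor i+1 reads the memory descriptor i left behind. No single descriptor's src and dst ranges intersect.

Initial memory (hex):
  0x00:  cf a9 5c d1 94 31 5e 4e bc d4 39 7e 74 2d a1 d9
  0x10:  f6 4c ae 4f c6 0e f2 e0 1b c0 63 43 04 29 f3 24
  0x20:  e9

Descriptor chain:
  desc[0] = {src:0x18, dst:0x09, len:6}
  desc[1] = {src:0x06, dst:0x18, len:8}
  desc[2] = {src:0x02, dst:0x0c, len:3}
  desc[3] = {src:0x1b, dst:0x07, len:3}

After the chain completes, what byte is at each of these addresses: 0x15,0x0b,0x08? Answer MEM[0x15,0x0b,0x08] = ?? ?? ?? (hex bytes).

D0: mem[0x09..0x0e] <- [1b c0 63 43 04 29]
D1: mem[0x18..0x1f] <- [5e 4e bc 1b c0 63 43 04]
D2: mem[0x0c..0x0e] <- [5c d1 94]
D3: mem[0x07..0x09] <- [1b c0 63]
query mem[0x15]=0x0e, mem[0x0b]=0x63, mem[0x08]=0xc0

MEM[0x15,0x0b,0x08] = 0e 63 c0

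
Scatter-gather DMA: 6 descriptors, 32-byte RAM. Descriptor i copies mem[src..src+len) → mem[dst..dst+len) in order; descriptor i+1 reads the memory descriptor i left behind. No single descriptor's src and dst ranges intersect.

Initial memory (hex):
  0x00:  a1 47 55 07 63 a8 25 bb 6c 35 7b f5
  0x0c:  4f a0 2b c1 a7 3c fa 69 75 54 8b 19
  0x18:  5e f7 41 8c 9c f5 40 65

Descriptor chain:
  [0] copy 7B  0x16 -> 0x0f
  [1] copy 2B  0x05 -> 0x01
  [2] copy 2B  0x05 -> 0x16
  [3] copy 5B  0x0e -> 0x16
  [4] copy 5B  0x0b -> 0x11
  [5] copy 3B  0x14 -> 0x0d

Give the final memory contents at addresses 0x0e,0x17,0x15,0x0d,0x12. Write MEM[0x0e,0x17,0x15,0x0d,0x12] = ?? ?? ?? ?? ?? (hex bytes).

MEM[0x0e,0x17,0x15,0x0d,0x12] = 8b 8b 8b 2b 4f

D0: mem[0x0f..0x15] <- [8b 19 5e f7 41 8c 9c]
D1: mem[0x01..0x02] <- [a8 25]
D2: mem[0x16..0x17] <- [a8 25]
D3: mem[0x16..0x1a] <- [2b 8b 19 5e f7]
D4: mem[0x11..0x15] <- [f5 4f a0 2b 8b]
D5: mem[0x0d..0x0f] <- [2b 8b 2b]
query mem[0x0e]=0x8b, mem[0x17]=0x8b, mem[0x15]=0x8b, mem[0x0d]=0x2b, mem[0x12]=0x4f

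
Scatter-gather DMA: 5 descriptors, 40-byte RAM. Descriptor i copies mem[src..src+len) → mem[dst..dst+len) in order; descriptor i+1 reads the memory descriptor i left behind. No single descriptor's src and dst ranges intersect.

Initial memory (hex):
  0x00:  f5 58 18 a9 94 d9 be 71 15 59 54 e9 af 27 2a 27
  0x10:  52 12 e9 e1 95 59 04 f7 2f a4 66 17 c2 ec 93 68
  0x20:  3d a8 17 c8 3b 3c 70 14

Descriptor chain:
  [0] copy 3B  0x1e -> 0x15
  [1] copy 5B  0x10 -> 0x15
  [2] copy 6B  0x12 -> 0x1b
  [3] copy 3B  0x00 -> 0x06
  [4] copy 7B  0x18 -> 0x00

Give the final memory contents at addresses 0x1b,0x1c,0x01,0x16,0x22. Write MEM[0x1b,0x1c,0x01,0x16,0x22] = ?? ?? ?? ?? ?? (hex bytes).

D0: mem[0x15..0x17] <- [93 68 3d]
D1: mem[0x15..0x19] <- [52 12 e9 e1 95]
D2: mem[0x1b..0x20] <- [e9 e1 95 52 12 e9]
D3: mem[0x06..0x08] <- [f5 58 18]
D4: mem[0x00..0x06] <- [e1 95 66 e9 e1 95 52]
query mem[0x1b]=0xe9, mem[0x1c]=0xe1, mem[0x01]=0x95, mem[0x16]=0x12, mem[0x22]=0x17

MEM[0x1b,0x1c,0x01,0x16,0x22] = e9 e1 95 12 17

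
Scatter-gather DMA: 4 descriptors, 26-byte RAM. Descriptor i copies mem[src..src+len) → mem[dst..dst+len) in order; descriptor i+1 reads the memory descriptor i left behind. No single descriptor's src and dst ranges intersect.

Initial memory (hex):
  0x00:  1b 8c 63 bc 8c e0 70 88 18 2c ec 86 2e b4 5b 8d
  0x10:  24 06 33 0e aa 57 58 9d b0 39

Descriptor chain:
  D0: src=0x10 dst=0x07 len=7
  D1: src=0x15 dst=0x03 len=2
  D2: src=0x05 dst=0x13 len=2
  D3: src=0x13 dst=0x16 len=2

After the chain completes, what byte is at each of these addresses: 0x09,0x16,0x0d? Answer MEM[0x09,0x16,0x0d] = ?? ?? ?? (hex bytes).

MEM[0x09,0x16,0x0d] = 33 e0 58

D0: mem[0x07..0x0d] <- [24 06 33 0e aa 57 58]
D1: mem[0x03..0x04] <- [57 58]
D2: mem[0x13..0x14] <- [e0 70]
D3: mem[0x16..0x17] <- [e0 70]
query mem[0x09]=0x33, mem[0x16]=0xe0, mem[0x0d]=0x58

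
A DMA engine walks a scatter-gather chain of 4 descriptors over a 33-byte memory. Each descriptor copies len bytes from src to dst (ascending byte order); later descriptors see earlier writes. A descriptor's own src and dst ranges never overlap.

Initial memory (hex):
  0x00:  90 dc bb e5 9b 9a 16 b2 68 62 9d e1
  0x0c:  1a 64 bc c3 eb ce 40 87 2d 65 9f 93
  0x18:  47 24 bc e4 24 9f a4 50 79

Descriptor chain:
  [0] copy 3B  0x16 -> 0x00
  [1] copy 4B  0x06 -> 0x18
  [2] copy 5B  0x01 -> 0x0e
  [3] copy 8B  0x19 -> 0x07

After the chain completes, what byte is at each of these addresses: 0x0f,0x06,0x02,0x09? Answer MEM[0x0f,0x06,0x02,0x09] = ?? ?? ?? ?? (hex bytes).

MEM[0x0f,0x06,0x02,0x09] = 47 16 47 62

#0 dst[0x00+3] := {0x9f,0x93,0x47}
#1 dst[0x18+4] := {0x16,0xb2,0x68,0x62}
#2 dst[0x0e+5] := {0x93,0x47,0xe5,0x9b,0x9a}
#3 dst[0x07+8] := {0xb2,0x68,0x62,0x24,0x9f,0xa4,0x50,0x79}
query mem[0x0f]=0x47, mem[0x06]=0x16, mem[0x02]=0x47, mem[0x09]=0x62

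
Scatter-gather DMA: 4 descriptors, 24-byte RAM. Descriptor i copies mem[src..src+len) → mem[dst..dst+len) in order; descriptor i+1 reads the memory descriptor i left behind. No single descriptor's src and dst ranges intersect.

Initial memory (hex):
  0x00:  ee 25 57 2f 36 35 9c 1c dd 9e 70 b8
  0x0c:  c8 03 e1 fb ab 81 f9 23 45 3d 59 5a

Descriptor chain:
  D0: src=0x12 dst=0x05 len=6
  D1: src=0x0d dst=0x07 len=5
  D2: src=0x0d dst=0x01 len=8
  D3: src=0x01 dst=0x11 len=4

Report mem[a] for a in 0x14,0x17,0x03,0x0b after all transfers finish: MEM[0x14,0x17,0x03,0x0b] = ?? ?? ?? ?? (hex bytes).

  after D0: wrote 6B at 0x05 = f923453d595a
  after D1: wrote 5B at 0x07 = 03e1fbab81
  after D2: wrote 8B at 0x01 = 03e1fbab81f92345
  after D3: wrote 4B at 0x11 = 03e1fbab
query mem[0x14]=0xab, mem[0x17]=0x5a, mem[0x03]=0xfb, mem[0x0b]=0x81

MEM[0x14,0x17,0x03,0x0b] = ab 5a fb 81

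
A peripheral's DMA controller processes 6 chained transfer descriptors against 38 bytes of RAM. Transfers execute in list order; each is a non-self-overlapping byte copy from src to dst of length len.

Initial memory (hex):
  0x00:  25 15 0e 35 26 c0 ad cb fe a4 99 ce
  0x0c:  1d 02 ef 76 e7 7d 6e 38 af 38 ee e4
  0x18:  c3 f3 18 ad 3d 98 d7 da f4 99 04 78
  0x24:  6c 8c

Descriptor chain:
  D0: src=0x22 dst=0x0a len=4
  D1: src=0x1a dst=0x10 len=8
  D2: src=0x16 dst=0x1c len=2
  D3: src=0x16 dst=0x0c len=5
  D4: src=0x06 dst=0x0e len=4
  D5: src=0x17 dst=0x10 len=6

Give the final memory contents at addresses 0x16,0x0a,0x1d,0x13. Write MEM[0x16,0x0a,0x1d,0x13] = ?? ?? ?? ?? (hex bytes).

MEM[0x16,0x0a,0x1d,0x13] = f4 04 99 18

#0 dst[0x0a+4] := {0x04,0x78,0x6c,0x8c}
#1 dst[0x10+8] := {0x18,0xad,0x3d,0x98,0xd7,0xda,0xf4,0x99}
#2 dst[0x1c+2] := {0xf4,0x99}
#3 dst[0x0c+5] := {0xf4,0x99,0xc3,0xf3,0x18}
#4 dst[0x0e+4] := {0xad,0xcb,0xfe,0xa4}
#5 dst[0x10+6] := {0x99,0xc3,0xf3,0x18,0xad,0xf4}
query mem[0x16]=0xf4, mem[0x0a]=0x04, mem[0x1d]=0x99, mem[0x13]=0x18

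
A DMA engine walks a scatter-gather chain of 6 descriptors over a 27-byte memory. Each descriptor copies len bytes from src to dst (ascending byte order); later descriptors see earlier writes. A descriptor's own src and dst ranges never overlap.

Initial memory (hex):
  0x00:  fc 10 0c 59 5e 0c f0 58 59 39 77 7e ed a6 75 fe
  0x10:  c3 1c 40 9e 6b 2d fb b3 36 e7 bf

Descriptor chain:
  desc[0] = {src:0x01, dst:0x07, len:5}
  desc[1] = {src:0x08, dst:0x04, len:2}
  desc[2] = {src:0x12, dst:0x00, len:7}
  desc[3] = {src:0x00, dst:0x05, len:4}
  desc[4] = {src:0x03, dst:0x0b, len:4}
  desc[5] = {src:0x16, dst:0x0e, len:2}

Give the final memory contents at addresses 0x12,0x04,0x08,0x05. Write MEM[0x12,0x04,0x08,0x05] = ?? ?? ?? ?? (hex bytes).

[0] 0x01->0x07 len=5 : 10 0c 59 5e 0c
[1] 0x08->0x04 len=2 : 0c 59
[2] 0x12->0x00 len=7 : 40 9e 6b 2d fb b3 36
[3] 0x00->0x05 len=4 : 40 9e 6b 2d
[4] 0x03->0x0b len=4 : 2d fb 40 9e
[5] 0x16->0x0e len=2 : fb b3
query mem[0x12]=0x40, mem[0x04]=0xfb, mem[0x08]=0x2d, mem[0x05]=0x40

MEM[0x12,0x04,0x08,0x05] = 40 fb 2d 40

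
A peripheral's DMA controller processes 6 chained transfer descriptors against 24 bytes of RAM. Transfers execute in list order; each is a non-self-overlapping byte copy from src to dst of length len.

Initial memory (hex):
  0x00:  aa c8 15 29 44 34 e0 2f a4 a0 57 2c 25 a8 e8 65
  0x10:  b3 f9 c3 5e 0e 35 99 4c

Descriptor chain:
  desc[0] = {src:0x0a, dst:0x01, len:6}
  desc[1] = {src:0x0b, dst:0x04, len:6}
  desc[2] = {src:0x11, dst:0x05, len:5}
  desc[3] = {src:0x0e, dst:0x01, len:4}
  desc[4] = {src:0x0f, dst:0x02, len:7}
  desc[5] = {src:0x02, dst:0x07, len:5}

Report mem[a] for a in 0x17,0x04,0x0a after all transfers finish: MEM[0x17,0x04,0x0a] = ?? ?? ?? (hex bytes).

[0] 0x0a->0x01 len=6 : 57 2c 25 a8 e8 65
[1] 0x0b->0x04 len=6 : 2c 25 a8 e8 65 b3
[2] 0x11->0x05 len=5 : f9 c3 5e 0e 35
[3] 0x0e->0x01 len=4 : e8 65 b3 f9
[4] 0x0f->0x02 len=7 : 65 b3 f9 c3 5e 0e 35
[5] 0x02->0x07 len=5 : 65 b3 f9 c3 5e
query mem[0x17]=0x4c, mem[0x04]=0xf9, mem[0x0a]=0xc3

MEM[0x17,0x04,0x0a] = 4c f9 c3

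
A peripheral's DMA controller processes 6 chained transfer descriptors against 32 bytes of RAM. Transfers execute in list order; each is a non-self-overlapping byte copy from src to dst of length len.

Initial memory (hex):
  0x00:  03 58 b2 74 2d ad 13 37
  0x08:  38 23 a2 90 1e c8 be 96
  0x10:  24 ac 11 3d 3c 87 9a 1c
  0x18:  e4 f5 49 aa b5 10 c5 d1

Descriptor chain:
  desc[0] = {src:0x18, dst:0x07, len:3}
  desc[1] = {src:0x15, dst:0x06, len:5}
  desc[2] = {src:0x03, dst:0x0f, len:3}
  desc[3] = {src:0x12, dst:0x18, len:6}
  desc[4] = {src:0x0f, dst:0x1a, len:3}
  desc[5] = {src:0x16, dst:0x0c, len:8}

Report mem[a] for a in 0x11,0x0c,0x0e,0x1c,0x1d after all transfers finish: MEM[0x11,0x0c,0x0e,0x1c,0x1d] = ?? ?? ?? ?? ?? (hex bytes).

D0: mem[0x07..0x09] <- [e4 f5 49]
D1: mem[0x06..0x0a] <- [87 9a 1c e4 f5]
D2: mem[0x0f..0x11] <- [74 2d ad]
D3: mem[0x18..0x1d] <- [11 3d 3c 87 9a 1c]
D4: mem[0x1a..0x1c] <- [74 2d ad]
D5: mem[0x0c..0x13] <- [9a 1c 11 3d 74 2d ad 1c]
query mem[0x11]=0x2d, mem[0x0c]=0x9a, mem[0x0e]=0x11, mem[0x1c]=0xad, mem[0x1d]=0x1c

MEM[0x11,0x0c,0x0e,0x1c,0x1d] = 2d 9a 11 ad 1c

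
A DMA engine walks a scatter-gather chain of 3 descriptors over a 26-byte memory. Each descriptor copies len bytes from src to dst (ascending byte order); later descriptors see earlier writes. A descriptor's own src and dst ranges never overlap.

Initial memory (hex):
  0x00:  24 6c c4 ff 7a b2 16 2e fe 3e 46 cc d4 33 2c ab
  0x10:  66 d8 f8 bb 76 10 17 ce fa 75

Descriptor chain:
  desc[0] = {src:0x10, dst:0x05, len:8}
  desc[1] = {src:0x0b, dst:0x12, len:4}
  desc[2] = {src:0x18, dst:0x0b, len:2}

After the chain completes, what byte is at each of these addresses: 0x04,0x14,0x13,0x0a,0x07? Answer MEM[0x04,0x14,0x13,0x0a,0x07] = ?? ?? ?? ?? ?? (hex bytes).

#0 dst[0x05+8] := {0x66,0xd8,0xf8,0xbb,0x76,0x10,0x17,0xce}
#1 dst[0x12+4] := {0x17,0xce,0x33,0x2c}
#2 dst[0x0b+2] := {0xfa,0x75}
query mem[0x04]=0x7a, mem[0x14]=0x33, mem[0x13]=0xce, mem[0x0a]=0x10, mem[0x07]=0xf8

MEM[0x04,0x14,0x13,0x0a,0x07] = 7a 33 ce 10 f8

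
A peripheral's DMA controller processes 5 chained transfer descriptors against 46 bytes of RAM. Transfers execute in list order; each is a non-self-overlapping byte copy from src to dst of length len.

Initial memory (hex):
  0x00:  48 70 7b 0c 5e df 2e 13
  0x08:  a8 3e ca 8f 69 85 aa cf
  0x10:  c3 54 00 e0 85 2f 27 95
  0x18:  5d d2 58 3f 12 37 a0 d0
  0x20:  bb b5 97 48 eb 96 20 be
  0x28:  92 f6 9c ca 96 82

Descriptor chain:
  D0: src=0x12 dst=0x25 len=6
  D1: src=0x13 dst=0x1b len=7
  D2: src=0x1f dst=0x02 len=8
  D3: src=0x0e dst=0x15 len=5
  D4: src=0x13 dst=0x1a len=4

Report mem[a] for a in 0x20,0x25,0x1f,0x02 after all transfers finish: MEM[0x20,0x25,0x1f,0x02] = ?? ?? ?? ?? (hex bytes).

MEM[0x20,0x25,0x1f,0x02] = 5d 00 95 95

  after D0: wrote 6B at 0x25 = 00e0852f2795
  after D1: wrote 7B at 0x1b = e0852f27955dd2
  after D2: wrote 8B at 0x02 = 955dd29748eb00e0
  after D3: wrote 5B at 0x15 = aacfc35400
  after D4: wrote 4B at 0x1a = e085aacf
query mem[0x20]=0x5d, mem[0x25]=0x00, mem[0x1f]=0x95, mem[0x02]=0x95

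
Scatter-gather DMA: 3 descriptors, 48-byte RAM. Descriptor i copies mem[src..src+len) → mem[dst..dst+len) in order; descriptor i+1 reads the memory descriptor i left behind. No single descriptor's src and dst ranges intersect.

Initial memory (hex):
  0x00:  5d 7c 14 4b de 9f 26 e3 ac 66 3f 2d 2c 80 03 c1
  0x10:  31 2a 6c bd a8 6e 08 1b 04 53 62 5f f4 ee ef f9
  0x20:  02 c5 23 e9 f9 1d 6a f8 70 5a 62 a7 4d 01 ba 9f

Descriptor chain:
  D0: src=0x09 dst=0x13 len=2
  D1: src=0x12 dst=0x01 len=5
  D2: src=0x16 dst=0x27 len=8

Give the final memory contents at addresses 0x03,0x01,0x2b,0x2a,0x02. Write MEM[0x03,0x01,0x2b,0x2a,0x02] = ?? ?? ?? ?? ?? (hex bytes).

MEM[0x03,0x01,0x2b,0x2a,0x02] = 3f 6c 62 53 66

#0 dst[0x13+2] := {0x66,0x3f}
#1 dst[0x01+5] := {0x6c,0x66,0x3f,0x6e,0x08}
#2 dst[0x27+8] := {0x08,0x1b,0x04,0x53,0x62,0x5f,0xf4,0xee}
query mem[0x03]=0x3f, mem[0x01]=0x6c, mem[0x2b]=0x62, mem[0x2a]=0x53, mem[0x02]=0x66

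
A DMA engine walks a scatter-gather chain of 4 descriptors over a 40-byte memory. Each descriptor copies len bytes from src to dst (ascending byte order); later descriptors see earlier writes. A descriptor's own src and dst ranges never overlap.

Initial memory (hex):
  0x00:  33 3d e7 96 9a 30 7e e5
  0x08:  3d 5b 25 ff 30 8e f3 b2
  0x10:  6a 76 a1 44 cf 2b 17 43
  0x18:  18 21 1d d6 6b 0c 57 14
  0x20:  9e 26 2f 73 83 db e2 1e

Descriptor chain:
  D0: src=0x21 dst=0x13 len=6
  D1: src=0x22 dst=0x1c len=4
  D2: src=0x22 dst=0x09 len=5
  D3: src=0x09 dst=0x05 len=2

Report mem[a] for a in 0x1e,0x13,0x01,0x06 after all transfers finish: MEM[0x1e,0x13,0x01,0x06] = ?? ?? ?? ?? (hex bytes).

D0: mem[0x13..0x18] <- [26 2f 73 83 db e2]
D1: mem[0x1c..0x1f] <- [2f 73 83 db]
D2: mem[0x09..0x0d] <- [2f 73 83 db e2]
D3: mem[0x05..0x06] <- [2f 73]
query mem[0x1e]=0x83, mem[0x13]=0x26, mem[0x01]=0x3d, mem[0x06]=0x73

MEM[0x1e,0x13,0x01,0x06] = 83 26 3d 73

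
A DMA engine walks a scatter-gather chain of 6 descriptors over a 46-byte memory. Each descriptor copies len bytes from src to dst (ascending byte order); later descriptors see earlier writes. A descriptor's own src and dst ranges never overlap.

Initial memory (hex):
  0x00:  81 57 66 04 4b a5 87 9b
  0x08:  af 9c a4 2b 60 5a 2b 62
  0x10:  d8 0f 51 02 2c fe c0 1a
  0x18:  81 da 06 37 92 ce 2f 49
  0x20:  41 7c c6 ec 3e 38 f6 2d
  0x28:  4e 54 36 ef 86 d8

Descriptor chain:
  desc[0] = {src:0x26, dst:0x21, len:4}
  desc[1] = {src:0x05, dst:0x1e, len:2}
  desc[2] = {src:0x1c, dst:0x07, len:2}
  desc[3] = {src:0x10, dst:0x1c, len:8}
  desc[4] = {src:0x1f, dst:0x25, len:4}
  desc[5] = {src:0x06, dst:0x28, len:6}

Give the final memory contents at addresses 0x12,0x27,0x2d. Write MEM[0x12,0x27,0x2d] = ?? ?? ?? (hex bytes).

  after D0: wrote 4B at 0x21 = f62d4e54
  after D1: wrote 2B at 0x1e = a587
  after D2: wrote 2B at 0x07 = 92ce
  after D3: wrote 8B at 0x1c = d80f51022cfec01a
  after D4: wrote 4B at 0x25 = 022cfec0
  after D5: wrote 6B at 0x28 = 8792ce9ca42b
query mem[0x12]=0x51, mem[0x27]=0xfe, mem[0x2d]=0x2b

MEM[0x12,0x27,0x2d] = 51 fe 2b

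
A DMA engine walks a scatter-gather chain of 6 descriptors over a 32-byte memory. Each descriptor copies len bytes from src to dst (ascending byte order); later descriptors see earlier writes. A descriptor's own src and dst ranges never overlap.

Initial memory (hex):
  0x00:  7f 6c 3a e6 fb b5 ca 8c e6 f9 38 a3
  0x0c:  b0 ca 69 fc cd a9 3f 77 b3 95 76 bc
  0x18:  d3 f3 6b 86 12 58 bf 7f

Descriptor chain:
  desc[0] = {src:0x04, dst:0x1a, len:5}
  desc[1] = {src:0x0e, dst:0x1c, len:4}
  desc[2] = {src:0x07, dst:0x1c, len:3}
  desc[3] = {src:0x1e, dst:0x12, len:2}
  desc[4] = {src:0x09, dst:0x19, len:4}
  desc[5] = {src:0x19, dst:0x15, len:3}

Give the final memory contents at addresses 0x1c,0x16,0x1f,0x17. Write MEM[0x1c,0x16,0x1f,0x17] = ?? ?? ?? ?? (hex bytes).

MEM[0x1c,0x16,0x1f,0x17] = b0 38 a9 a3

#0 dst[0x1a+5] := {0xfb,0xb5,0xca,0x8c,0xe6}
#1 dst[0x1c+4] := {0x69,0xfc,0xcd,0xa9}
#2 dst[0x1c+3] := {0x8c,0xe6,0xf9}
#3 dst[0x12+2] := {0xf9,0xa9}
#4 dst[0x19+4] := {0xf9,0x38,0xa3,0xb0}
#5 dst[0x15+3] := {0xf9,0x38,0xa3}
query mem[0x1c]=0xb0, mem[0x16]=0x38, mem[0x1f]=0xa9, mem[0x17]=0xa3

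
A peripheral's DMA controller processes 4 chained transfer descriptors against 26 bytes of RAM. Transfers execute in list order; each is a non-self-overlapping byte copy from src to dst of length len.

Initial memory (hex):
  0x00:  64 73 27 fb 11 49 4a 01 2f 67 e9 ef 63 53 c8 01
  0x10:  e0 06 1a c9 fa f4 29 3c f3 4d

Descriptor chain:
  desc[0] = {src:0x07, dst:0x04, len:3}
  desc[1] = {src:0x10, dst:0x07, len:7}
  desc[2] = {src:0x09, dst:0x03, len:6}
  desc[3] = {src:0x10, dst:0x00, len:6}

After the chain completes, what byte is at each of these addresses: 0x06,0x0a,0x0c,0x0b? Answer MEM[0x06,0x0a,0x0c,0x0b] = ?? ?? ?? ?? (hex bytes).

MEM[0x06,0x0a,0x0c,0x0b] = f4 c9 f4 fa

D0: mem[0x04..0x06] <- [01 2f 67]
D1: mem[0x07..0x0d] <- [e0 06 1a c9 fa f4 29]
D2: mem[0x03..0x08] <- [1a c9 fa f4 29 c8]
D3: mem[0x00..0x05] <- [e0 06 1a c9 fa f4]
query mem[0x06]=0xf4, mem[0x0a]=0xc9, mem[0x0c]=0xf4, mem[0x0b]=0xfa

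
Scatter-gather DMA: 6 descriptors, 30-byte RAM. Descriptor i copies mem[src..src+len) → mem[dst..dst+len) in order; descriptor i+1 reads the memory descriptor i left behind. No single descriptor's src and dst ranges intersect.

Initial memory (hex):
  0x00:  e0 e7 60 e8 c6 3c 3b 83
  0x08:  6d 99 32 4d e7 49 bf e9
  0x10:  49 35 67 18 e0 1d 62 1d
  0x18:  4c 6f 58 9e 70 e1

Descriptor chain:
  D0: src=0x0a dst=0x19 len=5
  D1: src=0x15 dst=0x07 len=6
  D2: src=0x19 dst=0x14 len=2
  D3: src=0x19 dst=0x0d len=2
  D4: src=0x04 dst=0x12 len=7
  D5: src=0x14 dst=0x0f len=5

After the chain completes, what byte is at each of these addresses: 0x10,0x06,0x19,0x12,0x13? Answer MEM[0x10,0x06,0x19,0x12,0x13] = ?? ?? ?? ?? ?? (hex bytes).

#0 dst[0x19+5] := {0x32,0x4d,0xe7,0x49,0xbf}
#1 dst[0x07+6] := {0x1d,0x62,0x1d,0x4c,0x32,0x4d}
#2 dst[0x14+2] := {0x32,0x4d}
#3 dst[0x0d+2] := {0x32,0x4d}
#4 dst[0x12+7] := {0xc6,0x3c,0x3b,0x1d,0x62,0x1d,0x4c}
#5 dst[0x0f+5] := {0x3b,0x1d,0x62,0x1d,0x4c}
query mem[0x10]=0x1d, mem[0x06]=0x3b, mem[0x19]=0x32, mem[0x12]=0x1d, mem[0x13]=0x4c

MEM[0x10,0x06,0x19,0x12,0x13] = 1d 3b 32 1d 4c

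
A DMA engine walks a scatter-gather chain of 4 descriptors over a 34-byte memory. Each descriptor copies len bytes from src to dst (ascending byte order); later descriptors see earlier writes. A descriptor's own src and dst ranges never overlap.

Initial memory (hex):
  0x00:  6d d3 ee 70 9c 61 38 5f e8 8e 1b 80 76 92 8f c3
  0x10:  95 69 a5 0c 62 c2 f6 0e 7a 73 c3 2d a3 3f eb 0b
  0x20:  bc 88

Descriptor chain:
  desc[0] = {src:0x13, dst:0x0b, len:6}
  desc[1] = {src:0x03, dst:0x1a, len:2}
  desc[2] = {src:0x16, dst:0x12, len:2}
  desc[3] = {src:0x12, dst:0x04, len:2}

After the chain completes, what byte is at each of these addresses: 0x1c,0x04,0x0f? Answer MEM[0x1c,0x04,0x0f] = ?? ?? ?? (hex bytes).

[0] 0x13->0x0b len=6 : 0c 62 c2 f6 0e 7a
[1] 0x03->0x1a len=2 : 70 9c
[2] 0x16->0x12 len=2 : f6 0e
[3] 0x12->0x04 len=2 : f6 0e
query mem[0x1c]=0xa3, mem[0x04]=0xf6, mem[0x0f]=0x0e

MEM[0x1c,0x04,0x0f] = a3 f6 0e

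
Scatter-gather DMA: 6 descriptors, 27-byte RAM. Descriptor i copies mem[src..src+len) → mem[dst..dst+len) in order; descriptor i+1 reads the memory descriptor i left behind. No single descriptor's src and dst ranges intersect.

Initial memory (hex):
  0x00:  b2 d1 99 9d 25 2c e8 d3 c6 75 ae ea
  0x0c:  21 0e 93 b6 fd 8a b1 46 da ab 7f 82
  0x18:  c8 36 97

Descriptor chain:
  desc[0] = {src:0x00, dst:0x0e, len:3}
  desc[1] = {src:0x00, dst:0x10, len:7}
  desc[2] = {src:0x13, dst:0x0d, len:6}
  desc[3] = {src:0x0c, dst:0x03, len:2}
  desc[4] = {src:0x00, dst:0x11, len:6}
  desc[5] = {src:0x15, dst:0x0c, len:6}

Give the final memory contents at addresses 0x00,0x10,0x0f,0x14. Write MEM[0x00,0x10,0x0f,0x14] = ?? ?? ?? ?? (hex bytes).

MEM[0x00,0x10,0x0f,0x14] = b2 36 c8 21

#0 dst[0x0e+3] := {0xb2,0xd1,0x99}
#1 dst[0x10+7] := {0xb2,0xd1,0x99,0x9d,0x25,0x2c,0xe8}
#2 dst[0x0d+6] := {0x9d,0x25,0x2c,0xe8,0x82,0xc8}
#3 dst[0x03+2] := {0x21,0x9d}
#4 dst[0x11+6] := {0xb2,0xd1,0x99,0x21,0x9d,0x2c}
#5 dst[0x0c+6] := {0x9d,0x2c,0x82,0xc8,0x36,0x97}
query mem[0x00]=0xb2, mem[0x10]=0x36, mem[0x0f]=0xc8, mem[0x14]=0x21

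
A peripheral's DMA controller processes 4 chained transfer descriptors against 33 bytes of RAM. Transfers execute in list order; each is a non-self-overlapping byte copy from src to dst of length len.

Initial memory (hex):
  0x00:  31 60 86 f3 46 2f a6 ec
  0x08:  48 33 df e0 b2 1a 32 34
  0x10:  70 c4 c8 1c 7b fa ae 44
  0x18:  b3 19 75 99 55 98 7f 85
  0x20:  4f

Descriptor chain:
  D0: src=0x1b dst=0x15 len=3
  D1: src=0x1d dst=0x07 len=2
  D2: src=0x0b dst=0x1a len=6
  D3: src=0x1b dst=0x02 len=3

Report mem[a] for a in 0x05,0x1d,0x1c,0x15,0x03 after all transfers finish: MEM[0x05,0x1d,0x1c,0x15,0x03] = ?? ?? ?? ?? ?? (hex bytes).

MEM[0x05,0x1d,0x1c,0x15,0x03] = 2f 32 1a 99 1a

#0 dst[0x15+3] := {0x99,0x55,0x98}
#1 dst[0x07+2] := {0x98,0x7f}
#2 dst[0x1a+6] := {0xe0,0xb2,0x1a,0x32,0x34,0x70}
#3 dst[0x02+3] := {0xb2,0x1a,0x32}
query mem[0x05]=0x2f, mem[0x1d]=0x32, mem[0x1c]=0x1a, mem[0x15]=0x99, mem[0x03]=0x1a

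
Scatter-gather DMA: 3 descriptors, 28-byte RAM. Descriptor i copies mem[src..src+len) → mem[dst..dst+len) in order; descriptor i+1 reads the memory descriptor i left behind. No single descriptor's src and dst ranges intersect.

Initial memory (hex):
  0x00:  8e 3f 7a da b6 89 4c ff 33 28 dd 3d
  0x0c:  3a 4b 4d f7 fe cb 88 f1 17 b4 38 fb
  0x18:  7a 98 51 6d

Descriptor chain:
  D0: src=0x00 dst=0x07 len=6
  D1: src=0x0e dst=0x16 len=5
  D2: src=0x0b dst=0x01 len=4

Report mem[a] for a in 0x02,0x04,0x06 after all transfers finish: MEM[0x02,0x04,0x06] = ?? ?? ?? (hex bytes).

MEM[0x02,0x04,0x06] = 89 4d 4c

[0] 0x00->0x07 len=6 : 8e 3f 7a da b6 89
[1] 0x0e->0x16 len=5 : 4d f7 fe cb 88
[2] 0x0b->0x01 len=4 : b6 89 4b 4d
query mem[0x02]=0x89, mem[0x04]=0x4d, mem[0x06]=0x4c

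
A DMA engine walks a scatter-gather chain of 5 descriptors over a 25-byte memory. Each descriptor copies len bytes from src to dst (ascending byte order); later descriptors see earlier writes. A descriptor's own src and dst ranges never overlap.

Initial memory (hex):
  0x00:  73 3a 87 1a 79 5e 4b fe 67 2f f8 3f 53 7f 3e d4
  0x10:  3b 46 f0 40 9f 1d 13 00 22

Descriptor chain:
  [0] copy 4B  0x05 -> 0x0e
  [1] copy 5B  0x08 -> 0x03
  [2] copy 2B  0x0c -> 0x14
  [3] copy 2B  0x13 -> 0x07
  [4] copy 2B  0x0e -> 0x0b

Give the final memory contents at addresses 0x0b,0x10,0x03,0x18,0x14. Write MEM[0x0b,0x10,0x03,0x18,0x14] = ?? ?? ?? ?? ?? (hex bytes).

MEM[0x0b,0x10,0x03,0x18,0x14] = 5e fe 67 22 53

  after D0: wrote 4B at 0x0e = 5e4bfe67
  after D1: wrote 5B at 0x03 = 672ff83f53
  after D2: wrote 2B at 0x14 = 537f
  after D3: wrote 2B at 0x07 = 4053
  after D4: wrote 2B at 0x0b = 5e4b
query mem[0x0b]=0x5e, mem[0x10]=0xfe, mem[0x03]=0x67, mem[0x18]=0x22, mem[0x14]=0x53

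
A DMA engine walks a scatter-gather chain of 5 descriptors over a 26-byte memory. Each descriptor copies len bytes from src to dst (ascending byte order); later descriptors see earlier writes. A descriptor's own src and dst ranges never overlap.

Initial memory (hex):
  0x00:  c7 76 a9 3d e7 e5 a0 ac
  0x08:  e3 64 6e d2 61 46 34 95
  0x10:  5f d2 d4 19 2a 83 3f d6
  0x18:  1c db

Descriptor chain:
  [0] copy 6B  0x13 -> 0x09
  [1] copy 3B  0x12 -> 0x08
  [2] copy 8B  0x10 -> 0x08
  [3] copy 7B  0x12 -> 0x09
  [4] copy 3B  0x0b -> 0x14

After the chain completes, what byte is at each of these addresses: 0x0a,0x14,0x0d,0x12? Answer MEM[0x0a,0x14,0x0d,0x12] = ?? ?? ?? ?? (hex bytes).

D0: mem[0x09..0x0e] <- [19 2a 83 3f d6 1c]
D1: mem[0x08..0x0a] <- [d4 19 2a]
D2: mem[0x08..0x0f] <- [5f d2 d4 19 2a 83 3f d6]
D3: mem[0x09..0x0f] <- [d4 19 2a 83 3f d6 1c]
D4: mem[0x14..0x16] <- [2a 83 3f]
query mem[0x0a]=0x19, mem[0x14]=0x2a, mem[0x0d]=0x3f, mem[0x12]=0xd4

MEM[0x0a,0x14,0x0d,0x12] = 19 2a 3f d4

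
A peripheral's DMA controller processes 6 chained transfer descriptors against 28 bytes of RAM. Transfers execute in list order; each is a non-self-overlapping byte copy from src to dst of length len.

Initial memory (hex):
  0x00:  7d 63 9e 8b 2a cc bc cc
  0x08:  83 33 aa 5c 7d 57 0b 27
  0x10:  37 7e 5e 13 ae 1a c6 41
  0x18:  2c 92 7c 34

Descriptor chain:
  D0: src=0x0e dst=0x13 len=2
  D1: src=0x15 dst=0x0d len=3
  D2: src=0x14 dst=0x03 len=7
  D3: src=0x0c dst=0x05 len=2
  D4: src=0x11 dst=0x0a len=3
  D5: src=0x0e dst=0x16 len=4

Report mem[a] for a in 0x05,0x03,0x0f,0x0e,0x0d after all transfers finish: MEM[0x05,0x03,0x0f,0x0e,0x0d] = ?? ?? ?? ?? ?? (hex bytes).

MEM[0x05,0x03,0x0f,0x0e,0x0d] = 7d 27 41 c6 1a

  after D0: wrote 2B at 0x13 = 0b27
  after D1: wrote 3B at 0x0d = 1ac641
  after D2: wrote 7B at 0x03 = 271ac6412c927c
  after D3: wrote 2B at 0x05 = 7d1a
  after D4: wrote 3B at 0x0a = 7e5e0b
  after D5: wrote 4B at 0x16 = c641377e
query mem[0x05]=0x7d, mem[0x03]=0x27, mem[0x0f]=0x41, mem[0x0e]=0xc6, mem[0x0d]=0x1a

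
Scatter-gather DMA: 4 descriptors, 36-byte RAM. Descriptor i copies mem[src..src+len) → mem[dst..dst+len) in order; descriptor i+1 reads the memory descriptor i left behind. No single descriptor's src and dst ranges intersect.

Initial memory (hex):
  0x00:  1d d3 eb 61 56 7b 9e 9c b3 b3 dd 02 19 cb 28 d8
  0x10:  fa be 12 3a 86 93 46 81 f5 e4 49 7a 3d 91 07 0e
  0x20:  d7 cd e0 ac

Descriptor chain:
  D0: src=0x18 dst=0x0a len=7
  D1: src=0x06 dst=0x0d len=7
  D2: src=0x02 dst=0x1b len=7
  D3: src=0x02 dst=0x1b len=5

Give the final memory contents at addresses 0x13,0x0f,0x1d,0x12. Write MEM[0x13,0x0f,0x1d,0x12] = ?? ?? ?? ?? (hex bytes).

MEM[0x13,0x0f,0x1d,0x12] = 49 b3 56 e4

#0 dst[0x0a+7] := {0xf5,0xe4,0x49,0x7a,0x3d,0x91,0x07}
#1 dst[0x0d+7] := {0x9e,0x9c,0xb3,0xb3,0xf5,0xe4,0x49}
#2 dst[0x1b+7] := {0xeb,0x61,0x56,0x7b,0x9e,0x9c,0xb3}
#3 dst[0x1b+5] := {0xeb,0x61,0x56,0x7b,0x9e}
query mem[0x13]=0x49, mem[0x0f]=0xb3, mem[0x1d]=0x56, mem[0x12]=0xe4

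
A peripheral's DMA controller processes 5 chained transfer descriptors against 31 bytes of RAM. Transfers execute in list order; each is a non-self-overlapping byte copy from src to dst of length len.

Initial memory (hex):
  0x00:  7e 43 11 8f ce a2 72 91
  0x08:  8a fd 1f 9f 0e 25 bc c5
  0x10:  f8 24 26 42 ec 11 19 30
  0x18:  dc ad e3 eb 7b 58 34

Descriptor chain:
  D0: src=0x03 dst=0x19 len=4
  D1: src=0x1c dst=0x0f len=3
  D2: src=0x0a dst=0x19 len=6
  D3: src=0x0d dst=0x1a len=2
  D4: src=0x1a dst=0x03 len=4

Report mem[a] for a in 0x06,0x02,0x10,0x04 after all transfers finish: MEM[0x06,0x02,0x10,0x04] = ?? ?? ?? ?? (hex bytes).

[0] 0x03->0x19 len=4 : 8f ce a2 72
[1] 0x1c->0x0f len=3 : 72 58 34
[2] 0x0a->0x19 len=6 : 1f 9f 0e 25 bc 72
[3] 0x0d->0x1a len=2 : 25 bc
[4] 0x1a->0x03 len=4 : 25 bc 25 bc
query mem[0x06]=0xbc, mem[0x02]=0x11, mem[0x10]=0x58, mem[0x04]=0xbc

MEM[0x06,0x02,0x10,0x04] = bc 11 58 bc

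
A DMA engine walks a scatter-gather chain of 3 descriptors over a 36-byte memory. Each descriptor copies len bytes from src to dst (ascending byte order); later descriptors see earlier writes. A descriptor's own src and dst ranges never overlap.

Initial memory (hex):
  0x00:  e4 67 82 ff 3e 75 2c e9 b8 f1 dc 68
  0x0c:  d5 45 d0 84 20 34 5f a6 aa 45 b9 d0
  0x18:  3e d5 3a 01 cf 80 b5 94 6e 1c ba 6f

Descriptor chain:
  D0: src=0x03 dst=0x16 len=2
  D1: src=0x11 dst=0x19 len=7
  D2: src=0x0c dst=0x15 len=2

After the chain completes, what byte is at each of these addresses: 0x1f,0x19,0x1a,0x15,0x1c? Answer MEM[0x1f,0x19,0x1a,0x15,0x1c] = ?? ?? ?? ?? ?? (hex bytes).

MEM[0x1f,0x19,0x1a,0x15,0x1c] = 3e 34 5f d5 aa

D0: mem[0x16..0x17] <- [ff 3e]
D1: mem[0x19..0x1f] <- [34 5f a6 aa 45 ff 3e]
D2: mem[0x15..0x16] <- [d5 45]
query mem[0x1f]=0x3e, mem[0x19]=0x34, mem[0x1a]=0x5f, mem[0x15]=0xd5, mem[0x1c]=0xaa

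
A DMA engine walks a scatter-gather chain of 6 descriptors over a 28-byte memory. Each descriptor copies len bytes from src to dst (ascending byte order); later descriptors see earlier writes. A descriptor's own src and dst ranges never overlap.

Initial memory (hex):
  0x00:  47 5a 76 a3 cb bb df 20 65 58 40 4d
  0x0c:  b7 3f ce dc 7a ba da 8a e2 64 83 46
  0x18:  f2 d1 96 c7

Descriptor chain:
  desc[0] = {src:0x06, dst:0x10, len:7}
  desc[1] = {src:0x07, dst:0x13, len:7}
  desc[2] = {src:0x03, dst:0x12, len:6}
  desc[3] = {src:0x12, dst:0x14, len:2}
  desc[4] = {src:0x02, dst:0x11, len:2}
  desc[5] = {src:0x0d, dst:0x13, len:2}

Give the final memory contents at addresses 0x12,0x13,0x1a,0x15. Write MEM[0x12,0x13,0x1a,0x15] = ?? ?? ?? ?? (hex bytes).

MEM[0x12,0x13,0x1a,0x15] = a3 3f 96 cb

#0 dst[0x10+7] := {0xdf,0x20,0x65,0x58,0x40,0x4d,0xb7}
#1 dst[0x13+7] := {0x20,0x65,0x58,0x40,0x4d,0xb7,0x3f}
#2 dst[0x12+6] := {0xa3,0xcb,0xbb,0xdf,0x20,0x65}
#3 dst[0x14+2] := {0xa3,0xcb}
#4 dst[0x11+2] := {0x76,0xa3}
#5 dst[0x13+2] := {0x3f,0xce}
query mem[0x12]=0xa3, mem[0x13]=0x3f, mem[0x1a]=0x96, mem[0x15]=0xcb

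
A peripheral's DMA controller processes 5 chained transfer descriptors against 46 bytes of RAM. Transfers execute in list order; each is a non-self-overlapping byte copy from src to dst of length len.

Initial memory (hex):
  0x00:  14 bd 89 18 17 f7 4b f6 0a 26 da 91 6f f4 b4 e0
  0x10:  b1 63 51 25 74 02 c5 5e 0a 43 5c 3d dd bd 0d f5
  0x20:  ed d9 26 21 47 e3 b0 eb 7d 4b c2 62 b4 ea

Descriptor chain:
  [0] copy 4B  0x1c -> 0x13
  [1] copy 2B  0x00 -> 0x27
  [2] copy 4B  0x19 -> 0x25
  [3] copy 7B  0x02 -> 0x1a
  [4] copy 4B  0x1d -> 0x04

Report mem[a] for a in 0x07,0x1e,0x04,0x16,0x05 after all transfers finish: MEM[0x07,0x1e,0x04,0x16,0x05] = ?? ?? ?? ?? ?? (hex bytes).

D0: mem[0x13..0x16] <- [dd bd 0d f5]
D1: mem[0x27..0x28] <- [14 bd]
D2: mem[0x25..0x28] <- [43 5c 3d dd]
D3: mem[0x1a..0x20] <- [89 18 17 f7 4b f6 0a]
D4: mem[0x04..0x07] <- [f7 4b f6 0a]
query mem[0x07]=0x0a, mem[0x1e]=0x4b, mem[0x04]=0xf7, mem[0x16]=0xf5, mem[0x05]=0x4b

MEM[0x07,0x1e,0x04,0x16,0x05] = 0a 4b f7 f5 4b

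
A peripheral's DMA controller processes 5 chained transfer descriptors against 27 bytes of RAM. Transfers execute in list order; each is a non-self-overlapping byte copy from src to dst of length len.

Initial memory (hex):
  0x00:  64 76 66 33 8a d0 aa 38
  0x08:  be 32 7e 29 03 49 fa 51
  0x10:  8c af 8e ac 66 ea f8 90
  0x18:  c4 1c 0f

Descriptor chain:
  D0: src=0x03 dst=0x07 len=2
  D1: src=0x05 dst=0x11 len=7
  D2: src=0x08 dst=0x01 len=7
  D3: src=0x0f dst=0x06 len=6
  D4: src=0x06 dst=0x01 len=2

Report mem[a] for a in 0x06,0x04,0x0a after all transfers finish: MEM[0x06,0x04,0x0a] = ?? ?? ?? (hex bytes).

[0] 0x03->0x07 len=2 : 33 8a
[1] 0x05->0x11 len=7 : d0 aa 33 8a 32 7e 29
[2] 0x08->0x01 len=7 : 8a 32 7e 29 03 49 fa
[3] 0x0f->0x06 len=6 : 51 8c d0 aa 33 8a
[4] 0x06->0x01 len=2 : 51 8c
query mem[0x06]=0x51, mem[0x04]=0x29, mem[0x0a]=0x33

MEM[0x06,0x04,0x0a] = 51 29 33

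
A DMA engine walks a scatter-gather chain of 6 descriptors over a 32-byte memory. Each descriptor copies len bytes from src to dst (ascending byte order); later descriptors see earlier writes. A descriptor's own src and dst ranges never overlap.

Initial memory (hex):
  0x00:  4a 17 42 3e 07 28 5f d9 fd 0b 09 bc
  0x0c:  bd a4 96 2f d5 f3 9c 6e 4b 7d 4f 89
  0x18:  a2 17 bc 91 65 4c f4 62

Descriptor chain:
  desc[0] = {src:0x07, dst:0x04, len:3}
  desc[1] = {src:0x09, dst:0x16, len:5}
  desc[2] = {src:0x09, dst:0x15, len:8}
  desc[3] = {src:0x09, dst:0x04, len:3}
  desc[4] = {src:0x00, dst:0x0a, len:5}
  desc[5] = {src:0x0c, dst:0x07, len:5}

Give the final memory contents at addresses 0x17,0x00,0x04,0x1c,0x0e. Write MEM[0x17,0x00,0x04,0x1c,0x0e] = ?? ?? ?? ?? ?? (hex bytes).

MEM[0x17,0x00,0x04,0x1c,0x0e] = bc 4a 0b d5 0b

#0 dst[0x04+3] := {0xd9,0xfd,0x0b}
#1 dst[0x16+5] := {0x0b,0x09,0xbc,0xbd,0xa4}
#2 dst[0x15+8] := {0x0b,0x09,0xbc,0xbd,0xa4,0x96,0x2f,0xd5}
#3 dst[0x04+3] := {0x0b,0x09,0xbc}
#4 dst[0x0a+5] := {0x4a,0x17,0x42,0x3e,0x0b}
#5 dst[0x07+5] := {0x42,0x3e,0x0b,0x2f,0xd5}
query mem[0x17]=0xbc, mem[0x00]=0x4a, mem[0x04]=0x0b, mem[0x1c]=0xd5, mem[0x0e]=0x0b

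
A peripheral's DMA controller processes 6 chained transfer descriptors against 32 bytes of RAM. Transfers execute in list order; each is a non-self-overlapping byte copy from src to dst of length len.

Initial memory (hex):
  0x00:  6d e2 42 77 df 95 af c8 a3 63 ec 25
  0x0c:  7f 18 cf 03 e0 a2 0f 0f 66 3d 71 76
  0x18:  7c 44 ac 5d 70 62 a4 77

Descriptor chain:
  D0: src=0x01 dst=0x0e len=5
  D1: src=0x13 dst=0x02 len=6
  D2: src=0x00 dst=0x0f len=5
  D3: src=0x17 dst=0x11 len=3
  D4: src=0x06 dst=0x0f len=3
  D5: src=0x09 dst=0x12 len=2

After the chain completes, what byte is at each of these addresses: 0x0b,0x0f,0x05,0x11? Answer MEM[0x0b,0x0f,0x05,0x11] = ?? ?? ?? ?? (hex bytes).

MEM[0x0b,0x0f,0x05,0x11] = 25 76 71 a3

#0 dst[0x0e+5] := {0xe2,0x42,0x77,0xdf,0x95}
#1 dst[0x02+6] := {0x0f,0x66,0x3d,0x71,0x76,0x7c}
#2 dst[0x0f+5] := {0x6d,0xe2,0x0f,0x66,0x3d}
#3 dst[0x11+3] := {0x76,0x7c,0x44}
#4 dst[0x0f+3] := {0x76,0x7c,0xa3}
#5 dst[0x12+2] := {0x63,0xec}
query mem[0x0b]=0x25, mem[0x0f]=0x76, mem[0x05]=0x71, mem[0x11]=0xa3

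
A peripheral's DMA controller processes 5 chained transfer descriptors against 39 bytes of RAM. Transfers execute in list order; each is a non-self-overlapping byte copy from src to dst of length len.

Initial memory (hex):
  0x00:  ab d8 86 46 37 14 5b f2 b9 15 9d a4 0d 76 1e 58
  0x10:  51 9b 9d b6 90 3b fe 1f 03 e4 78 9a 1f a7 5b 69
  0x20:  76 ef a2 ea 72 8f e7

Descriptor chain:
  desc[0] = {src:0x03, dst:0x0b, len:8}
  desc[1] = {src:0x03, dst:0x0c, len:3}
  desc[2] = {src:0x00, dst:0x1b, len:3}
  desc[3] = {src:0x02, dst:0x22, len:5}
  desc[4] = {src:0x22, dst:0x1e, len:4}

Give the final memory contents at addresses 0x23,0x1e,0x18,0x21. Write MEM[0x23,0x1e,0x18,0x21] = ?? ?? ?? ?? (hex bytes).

[0] 0x03->0x0b len=8 : 46 37 14 5b f2 b9 15 9d
[1] 0x03->0x0c len=3 : 46 37 14
[2] 0x00->0x1b len=3 : ab d8 86
[3] 0x02->0x22 len=5 : 86 46 37 14 5b
[4] 0x22->0x1e len=4 : 86 46 37 14
query mem[0x23]=0x46, mem[0x1e]=0x86, mem[0x18]=0x03, mem[0x21]=0x14

MEM[0x23,0x1e,0x18,0x21] = 46 86 03 14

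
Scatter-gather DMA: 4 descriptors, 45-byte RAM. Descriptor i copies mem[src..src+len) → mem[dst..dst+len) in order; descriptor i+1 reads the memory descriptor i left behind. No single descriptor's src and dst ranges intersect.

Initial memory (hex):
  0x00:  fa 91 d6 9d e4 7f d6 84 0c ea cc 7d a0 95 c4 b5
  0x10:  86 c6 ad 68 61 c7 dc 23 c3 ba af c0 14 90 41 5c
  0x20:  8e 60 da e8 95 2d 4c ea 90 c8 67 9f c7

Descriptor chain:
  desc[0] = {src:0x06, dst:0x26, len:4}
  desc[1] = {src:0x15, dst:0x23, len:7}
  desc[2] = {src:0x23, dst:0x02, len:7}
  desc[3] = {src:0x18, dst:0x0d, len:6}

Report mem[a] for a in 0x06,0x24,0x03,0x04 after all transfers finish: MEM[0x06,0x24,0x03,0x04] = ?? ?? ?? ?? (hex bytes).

[0] 0x06->0x26 len=4 : d6 84 0c ea
[1] 0x15->0x23 len=7 : c7 dc 23 c3 ba af c0
[2] 0x23->0x02 len=7 : c7 dc 23 c3 ba af c0
[3] 0x18->0x0d len=6 : c3 ba af c0 14 90
query mem[0x06]=0xba, mem[0x24]=0xdc, mem[0x03]=0xdc, mem[0x04]=0x23

MEM[0x06,0x24,0x03,0x04] = ba dc dc 23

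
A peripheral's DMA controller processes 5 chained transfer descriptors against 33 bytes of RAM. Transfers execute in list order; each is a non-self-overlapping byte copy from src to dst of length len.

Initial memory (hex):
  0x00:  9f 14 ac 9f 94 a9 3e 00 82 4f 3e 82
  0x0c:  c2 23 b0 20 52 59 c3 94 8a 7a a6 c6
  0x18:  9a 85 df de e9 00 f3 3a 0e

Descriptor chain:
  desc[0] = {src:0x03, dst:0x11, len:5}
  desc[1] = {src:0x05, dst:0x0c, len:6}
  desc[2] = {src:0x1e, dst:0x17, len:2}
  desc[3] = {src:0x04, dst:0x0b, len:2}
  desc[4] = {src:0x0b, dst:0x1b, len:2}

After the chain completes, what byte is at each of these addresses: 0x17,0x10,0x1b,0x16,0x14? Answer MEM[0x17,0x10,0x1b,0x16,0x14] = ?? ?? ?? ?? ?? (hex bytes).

MEM[0x17,0x10,0x1b,0x16,0x14] = f3 4f 94 a6 3e

#0 dst[0x11+5] := {0x9f,0x94,0xa9,0x3e,0x00}
#1 dst[0x0c+6] := {0xa9,0x3e,0x00,0x82,0x4f,0x3e}
#2 dst[0x17+2] := {0xf3,0x3a}
#3 dst[0x0b+2] := {0x94,0xa9}
#4 dst[0x1b+2] := {0x94,0xa9}
query mem[0x17]=0xf3, mem[0x10]=0x4f, mem[0x1b]=0x94, mem[0x16]=0xa6, mem[0x14]=0x3e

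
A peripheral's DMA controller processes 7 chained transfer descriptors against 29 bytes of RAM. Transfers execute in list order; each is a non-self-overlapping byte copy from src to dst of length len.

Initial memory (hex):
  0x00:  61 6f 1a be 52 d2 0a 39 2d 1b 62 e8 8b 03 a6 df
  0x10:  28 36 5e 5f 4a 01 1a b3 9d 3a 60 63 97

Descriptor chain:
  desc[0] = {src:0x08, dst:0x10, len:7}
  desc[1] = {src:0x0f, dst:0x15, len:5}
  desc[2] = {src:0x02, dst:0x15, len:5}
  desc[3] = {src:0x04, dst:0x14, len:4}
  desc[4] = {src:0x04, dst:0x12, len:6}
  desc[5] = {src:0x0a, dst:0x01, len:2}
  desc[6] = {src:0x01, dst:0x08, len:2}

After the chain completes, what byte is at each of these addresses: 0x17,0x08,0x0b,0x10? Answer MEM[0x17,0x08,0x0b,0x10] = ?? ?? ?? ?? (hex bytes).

  after D0: wrote 7B at 0x10 = 2d1b62e88b03a6
  after D1: wrote 5B at 0x15 = df2d1b62e8
  after D2: wrote 5B at 0x15 = 1abe52d20a
  after D3: wrote 4B at 0x14 = 52d20a39
  after D4: wrote 6B at 0x12 = 52d20a392d1b
  after D5: wrote 2B at 0x01 = 62e8
  after D6: wrote 2B at 0x08 = 62e8
query mem[0x17]=0x1b, mem[0x08]=0x62, mem[0x0b]=0xe8, mem[0x10]=0x2d

MEM[0x17,0x08,0x0b,0x10] = 1b 62 e8 2d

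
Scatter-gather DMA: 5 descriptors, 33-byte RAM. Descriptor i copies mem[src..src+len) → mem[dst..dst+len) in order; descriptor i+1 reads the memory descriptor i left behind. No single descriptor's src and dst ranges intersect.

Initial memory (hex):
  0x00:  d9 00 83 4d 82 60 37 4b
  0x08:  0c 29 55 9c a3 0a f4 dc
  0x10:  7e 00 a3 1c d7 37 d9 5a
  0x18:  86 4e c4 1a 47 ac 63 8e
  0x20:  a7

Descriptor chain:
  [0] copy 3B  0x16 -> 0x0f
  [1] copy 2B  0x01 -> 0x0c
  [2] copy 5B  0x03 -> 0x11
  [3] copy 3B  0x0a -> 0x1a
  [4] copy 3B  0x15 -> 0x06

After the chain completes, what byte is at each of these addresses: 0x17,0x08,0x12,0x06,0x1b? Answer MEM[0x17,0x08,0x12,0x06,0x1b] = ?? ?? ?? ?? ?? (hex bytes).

MEM[0x17,0x08,0x12,0x06,0x1b] = 5a 5a 82 4b 9c

#0 dst[0x0f+3] := {0xd9,0x5a,0x86}
#1 dst[0x0c+2] := {0x00,0x83}
#2 dst[0x11+5] := {0x4d,0x82,0x60,0x37,0x4b}
#3 dst[0x1a+3] := {0x55,0x9c,0x00}
#4 dst[0x06+3] := {0x4b,0xd9,0x5a}
query mem[0x17]=0x5a, mem[0x08]=0x5a, mem[0x12]=0x82, mem[0x06]=0x4b, mem[0x1b]=0x9c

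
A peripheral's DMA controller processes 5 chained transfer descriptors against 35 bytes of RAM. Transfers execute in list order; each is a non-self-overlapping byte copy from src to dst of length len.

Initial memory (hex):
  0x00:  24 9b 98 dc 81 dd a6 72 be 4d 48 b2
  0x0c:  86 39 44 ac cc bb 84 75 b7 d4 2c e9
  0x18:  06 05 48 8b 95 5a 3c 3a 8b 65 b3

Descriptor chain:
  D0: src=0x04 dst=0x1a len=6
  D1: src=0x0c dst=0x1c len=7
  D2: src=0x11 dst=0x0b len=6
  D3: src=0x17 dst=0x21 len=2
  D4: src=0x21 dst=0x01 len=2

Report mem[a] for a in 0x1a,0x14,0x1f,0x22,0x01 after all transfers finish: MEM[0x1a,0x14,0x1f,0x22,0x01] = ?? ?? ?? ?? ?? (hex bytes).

MEM[0x1a,0x14,0x1f,0x22,0x01] = 81 b7 ac 06 e9

[0] 0x04->0x1a len=6 : 81 dd a6 72 be 4d
[1] 0x0c->0x1c len=7 : 86 39 44 ac cc bb 84
[2] 0x11->0x0b len=6 : bb 84 75 b7 d4 2c
[3] 0x17->0x21 len=2 : e9 06
[4] 0x21->0x01 len=2 : e9 06
query mem[0x1a]=0x81, mem[0x14]=0xb7, mem[0x1f]=0xac, mem[0x22]=0x06, mem[0x01]=0xe9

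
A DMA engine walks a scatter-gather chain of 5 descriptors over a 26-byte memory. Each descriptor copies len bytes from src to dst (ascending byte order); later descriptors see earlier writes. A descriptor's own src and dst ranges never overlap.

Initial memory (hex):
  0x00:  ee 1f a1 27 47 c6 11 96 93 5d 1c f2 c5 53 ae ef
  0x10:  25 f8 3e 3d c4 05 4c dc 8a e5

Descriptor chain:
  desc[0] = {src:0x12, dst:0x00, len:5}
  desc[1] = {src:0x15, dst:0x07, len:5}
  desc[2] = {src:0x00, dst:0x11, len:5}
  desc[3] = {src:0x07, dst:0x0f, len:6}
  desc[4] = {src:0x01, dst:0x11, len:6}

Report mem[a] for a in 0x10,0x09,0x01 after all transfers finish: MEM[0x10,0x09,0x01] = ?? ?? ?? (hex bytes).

MEM[0x10,0x09,0x01] = 4c dc 3d

#0 dst[0x00+5] := {0x3e,0x3d,0xc4,0x05,0x4c}
#1 dst[0x07+5] := {0x05,0x4c,0xdc,0x8a,0xe5}
#2 dst[0x11+5] := {0x3e,0x3d,0xc4,0x05,0x4c}
#3 dst[0x0f+6] := {0x05,0x4c,0xdc,0x8a,0xe5,0xc5}
#4 dst[0x11+6] := {0x3d,0xc4,0x05,0x4c,0xc6,0x11}
query mem[0x10]=0x4c, mem[0x09]=0xdc, mem[0x01]=0x3d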